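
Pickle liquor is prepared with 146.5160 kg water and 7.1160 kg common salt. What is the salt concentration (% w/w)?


Formula: Conc = salt / (water + salt) * 100
Substituting: Conc = 7.1160 / (146.5160 + 7.1160) * 100
Result: 4.6318 %


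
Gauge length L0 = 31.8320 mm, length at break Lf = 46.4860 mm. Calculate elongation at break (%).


Formula: Elongation = (Lf - L0) / L0 * 100
Substituting: Elongation = (46.4860 - 31.8320) / 31.8320 * 100
Result: 46.0354 %


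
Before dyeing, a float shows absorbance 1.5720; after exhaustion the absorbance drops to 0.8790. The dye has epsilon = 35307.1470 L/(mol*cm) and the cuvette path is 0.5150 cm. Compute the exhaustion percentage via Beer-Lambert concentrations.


c_initial = A_i / (epsilon * l) = 1.5720 / (35307.1470 * 0.5150) = 8.6454e-05 mol/L
c_final = A_f / (epsilon * l) = 0.8790 / (35307.1470 * 0.5150) = 4.8341e-05 mol/L
Exhaustion = (c_initial - c_final) / c_initial * 100 = (8.6454e-05 - 4.8341e-05) / 8.6454e-05 * 100 = 44.0840 %


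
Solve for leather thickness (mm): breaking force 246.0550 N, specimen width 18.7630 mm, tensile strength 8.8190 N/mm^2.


Formula: t = F / (TS * w)
Substituting: t = 246.0550 / (8.8190 * 18.7630)
Result: 1.4870 mm


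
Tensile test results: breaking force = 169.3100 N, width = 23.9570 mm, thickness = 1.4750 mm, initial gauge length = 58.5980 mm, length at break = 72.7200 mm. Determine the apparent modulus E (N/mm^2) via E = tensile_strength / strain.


TS = F / (w * t) = 169.3100 / (23.9570 * 1.4750) = 4.7914 N/mm^2
strain = (Lf - L0) / L0 = (72.7200 - 58.5980) / 58.5980 = 0.2410
E = TS / strain = 4.7914 / 0.2410 = 19.8813 N/mm^2


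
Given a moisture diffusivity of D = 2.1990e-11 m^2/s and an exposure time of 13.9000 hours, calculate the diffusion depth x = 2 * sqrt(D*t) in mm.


t = 13.9000 hr * 3600 = 50040.0000 s
D * t = 2.1990e-11 * 50040.0000 = 1.1004e-06
x = 2 * sqrt(D*t) = 2 * sqrt(1.1004e-06) = 0.00209798 m = 2.0980 mm


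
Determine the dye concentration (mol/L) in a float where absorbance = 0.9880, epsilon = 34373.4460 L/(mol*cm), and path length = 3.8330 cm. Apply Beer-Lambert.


Formula: c = A / (epsilon * l)
Substituting: c = 0.9880 / (34373.4460 * 3.8330)
Result: 7.4989e-06 mol/L


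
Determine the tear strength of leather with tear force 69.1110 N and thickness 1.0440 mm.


Formula: Tear strength = force / thickness
Substituting: Tear strength = 69.1110 / 1.0440
Result: 66.1983 N/mm


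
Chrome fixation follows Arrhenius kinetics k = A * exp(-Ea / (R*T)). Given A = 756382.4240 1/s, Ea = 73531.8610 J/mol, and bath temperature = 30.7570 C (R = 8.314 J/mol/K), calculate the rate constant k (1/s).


T_K = T_C + 273.15 = 30.7570 + 273.15 = 303.9070 K
exponent = -Ea / (R * T_K) = -73531.8610 / (8.314 * 303.9070) = -29.1021
k = A * exp(exponent) = 756382.4240 * exp(-29.1021) = 1.7372e-07 1/s


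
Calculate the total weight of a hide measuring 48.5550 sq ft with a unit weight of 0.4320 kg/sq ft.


Formula: Weight = area * weight_per_sqft
Substituting: Weight = 48.5550 * 0.4320
Result: 20.9758 kg


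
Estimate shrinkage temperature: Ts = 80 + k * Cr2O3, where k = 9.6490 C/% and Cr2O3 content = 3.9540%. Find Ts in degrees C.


Formula: Ts = 80 + k * Cr2O3
Substituting: Ts = 80 + 9.6490 * 3.9540
Result: 118.1521 C


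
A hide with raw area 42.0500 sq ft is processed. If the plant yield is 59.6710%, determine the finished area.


Formula: finished = raw * yield / 100
Substituting: finished = 42.0500 * 59.6710 / 100
Result: 25.0917 sq ft


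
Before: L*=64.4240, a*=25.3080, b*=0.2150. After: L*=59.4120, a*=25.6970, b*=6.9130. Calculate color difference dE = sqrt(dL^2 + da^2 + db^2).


dL = -5.0120, da = 0.3890, db = 6.6980
dE = sqrt((-5.0120)^2 + 0.3890^2 + 6.6980^2) = 8.3746


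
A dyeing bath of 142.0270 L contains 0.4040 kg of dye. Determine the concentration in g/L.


Formula: Conc = dye_mass(kg) / volume(L) * 1000
Substituting: Conc = 0.4040 / 142.0270 * 1000
Result: 2.8445 g/L


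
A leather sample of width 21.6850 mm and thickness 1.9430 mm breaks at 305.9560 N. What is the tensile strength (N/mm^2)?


Formula: TS = force / (width * thickness)
Substituting: TS = 305.9560 / (21.6850 * 1.9430)
Result: 7.2615 N/mm^2


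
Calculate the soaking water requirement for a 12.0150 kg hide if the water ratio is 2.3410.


Formula: Water = hide_weight * ratio
Substituting: Water = 12.0150 * 2.3410
Result: 28.1271 kg


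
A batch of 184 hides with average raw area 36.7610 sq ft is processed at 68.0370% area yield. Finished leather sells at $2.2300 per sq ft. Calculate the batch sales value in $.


Raw_total = N * avg_area = 184 * 36.7610 = 6764.0240 sq ft
Finished = Raw_total * yield / 100 = 6764.0240 * 68.0370 / 100 = 4602.0390 sq ft
Value = Finished * price = 4602.0390 * 2.2300 = 10262.5470 $


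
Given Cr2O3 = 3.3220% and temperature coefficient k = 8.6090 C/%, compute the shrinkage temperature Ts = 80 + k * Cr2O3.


Formula: Ts = 80 + k * Cr2O3
Substituting: Ts = 80 + 8.6090 * 3.3220
Result: 108.5991 C


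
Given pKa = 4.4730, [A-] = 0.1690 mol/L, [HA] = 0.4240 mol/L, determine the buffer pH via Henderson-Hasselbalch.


ratio = [A-] / [HA] = 0.1690 / 0.4240 = 0.3986
log10(ratio) = -0.3995
pH = pKa + log10(ratio) = 4.4730 - 0.3995 = 4.0735


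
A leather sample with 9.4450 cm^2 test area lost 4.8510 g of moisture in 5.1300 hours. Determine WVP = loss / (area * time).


Formula: WVP = loss / (area * time)
Substituting: WVP = 4.8510 / (9.4450 * 5.1300)
Result: 0.1001 g/(cm^2*hr)


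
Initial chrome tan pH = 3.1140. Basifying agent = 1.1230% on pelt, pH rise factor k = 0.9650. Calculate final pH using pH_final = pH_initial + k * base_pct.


Formula: pH_final = pH_initial + k * base_pct
Substituting: pH_final = 3.1140 + 0.9650 * 1.1230
Result: 4.1977


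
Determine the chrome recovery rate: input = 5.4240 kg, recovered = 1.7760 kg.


Formula: Recovery = recovered / input * 100
Substituting: Recovery = 1.7760 / 5.4240 * 100
Result: 32.7434 %


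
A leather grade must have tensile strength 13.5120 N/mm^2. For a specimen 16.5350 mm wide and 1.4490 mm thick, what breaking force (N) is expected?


Formula: F = TS * w * t
Substituting: F = 13.5120 * 16.5350 * 1.4490
Result: 323.7369 N


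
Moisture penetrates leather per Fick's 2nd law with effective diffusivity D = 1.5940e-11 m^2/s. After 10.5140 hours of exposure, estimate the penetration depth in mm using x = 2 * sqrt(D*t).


t = 10.5140 hr * 3600 = 37850.4000 s
D * t = 1.5940e-11 * 37850.4000 = 6.0334e-07
x = 2 * sqrt(D*t) = 2 * sqrt(6.0334e-07) = 0.00155349 m = 1.5535 mm


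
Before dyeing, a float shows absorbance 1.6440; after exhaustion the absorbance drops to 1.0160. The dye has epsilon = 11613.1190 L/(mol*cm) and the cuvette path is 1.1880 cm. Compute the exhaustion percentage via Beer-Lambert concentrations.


c_initial = A_i / (epsilon * l) = 1.6440 / (11613.1190 * 1.1880) = 1.1916e-04 mol/L
c_final = A_f / (epsilon * l) = 1.0160 / (11613.1190 * 1.1880) = 7.3642e-05 mol/L
Exhaustion = (c_initial - c_final) / c_initial * 100 = (1.1916e-04 - 7.3642e-05) / 1.1916e-04 * 100 = 38.1995 %


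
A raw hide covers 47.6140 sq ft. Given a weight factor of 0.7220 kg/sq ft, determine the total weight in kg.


Formula: Weight = area * weight_per_sqft
Substituting: Weight = 47.6140 * 0.7220
Result: 34.3773 kg


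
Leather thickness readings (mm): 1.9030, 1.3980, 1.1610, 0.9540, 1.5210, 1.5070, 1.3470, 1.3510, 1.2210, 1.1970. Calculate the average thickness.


Formula: Average = sum / n
Substituting: Average = 13.5600 / 10
Result: 1.3560 mm


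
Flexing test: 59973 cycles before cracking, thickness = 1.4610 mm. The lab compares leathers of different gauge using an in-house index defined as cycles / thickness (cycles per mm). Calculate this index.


Formula: Index = cycles / thickness
Substituting: Index = 59973 / 1.4610
Result: 41049.2813 cycles/mm


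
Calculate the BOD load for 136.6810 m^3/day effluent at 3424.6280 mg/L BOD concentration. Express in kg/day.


Formula: BOD_load = volume * conc / 1000
Substituting: BOD_load = 136.6810 * 3424.6280 / 1000
Result: 468.0816 kg/day


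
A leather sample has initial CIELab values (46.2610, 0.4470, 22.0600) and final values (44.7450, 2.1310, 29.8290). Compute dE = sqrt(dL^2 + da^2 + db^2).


dL = -1.5160, da = 1.6840, db = 7.7690
dE = sqrt((-1.5160)^2 + 1.6840^2 + 7.7690^2) = 8.0927


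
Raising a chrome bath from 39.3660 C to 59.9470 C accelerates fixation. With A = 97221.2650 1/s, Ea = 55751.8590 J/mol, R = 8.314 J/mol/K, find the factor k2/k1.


T1 = 39.3660 + 273.15 = 312.5160 K; T2 = 59.9470 + 273.15 = 333.0970 K
k1 = A * exp(-Ea/(R*T1)) = 97221.2650 * exp(-55751.8590/(8.314*312.5160)) = 4.6659e-05 1/s
k2 = A * exp(-Ea/(R*T2)) = 97221.2650 * exp(-55751.8590/(8.314*333.0970)) = 1.7568e-04 1/s
k2/k1 = 1.7568e-04 / 4.6659e-05 = 3.7651


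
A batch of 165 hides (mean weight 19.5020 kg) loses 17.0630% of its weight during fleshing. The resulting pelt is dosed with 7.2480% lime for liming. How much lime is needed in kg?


Total_raw = N * avg_wt = 165 * 19.5020 = 3217.8300 kg
Substrate = Total_raw * (1 - loss/100) = 3217.8300 * (1 - 17.0630/100) = 2668.7717 kg
Lime = Substrate * pct / 100 = 2668.7717 * 7.2480 / 100 = 193.4326 kg


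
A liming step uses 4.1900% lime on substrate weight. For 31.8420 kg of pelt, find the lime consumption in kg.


Formula: Lime = substrate * pct / 100
Substituting: Lime = 31.8420 * 4.1900 / 100
Result: 1.3342 kg


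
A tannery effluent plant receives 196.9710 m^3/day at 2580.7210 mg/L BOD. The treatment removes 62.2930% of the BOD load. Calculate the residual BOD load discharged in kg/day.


Load_in = volume * conc / 1000 = 196.9710 * 2580.7210 / 1000 = 508.3272 kg/day
Removed = Load_in * eff / 100 = 508.3272 * 62.2930 / 100 = 316.6523 kg/day
Load_out = Load_in - Removed = 508.3272 - 316.6523 = 191.6749 kg/day


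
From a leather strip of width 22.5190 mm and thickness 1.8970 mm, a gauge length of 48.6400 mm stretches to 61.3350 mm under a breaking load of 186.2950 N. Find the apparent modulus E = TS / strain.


TS = F / (w * t) = 186.2950 / (22.5190 * 1.8970) = 4.3610 N/mm^2
strain = (Lf - L0) / L0 = (61.3350 - 48.6400) / 48.6400 = 0.2610
E = TS / strain = 4.3610 / 0.2610 = 16.7088 N/mm^2


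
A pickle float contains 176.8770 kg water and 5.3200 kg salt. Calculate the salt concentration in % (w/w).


Formula: Conc = salt / (water + salt) * 100
Substituting: Conc = 5.3200 / (176.8770 + 5.3200) * 100
Result: 2.9199 %


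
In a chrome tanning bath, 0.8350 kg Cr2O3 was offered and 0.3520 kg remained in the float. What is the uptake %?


Formula: Uptake = (offered - residual) / offered * 100
Substituting: Uptake = (0.8350 - 0.3520) / 0.8350 * 100
Result: 57.8443 %


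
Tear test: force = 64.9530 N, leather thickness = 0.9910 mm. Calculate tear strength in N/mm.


Formula: Tear strength = force / thickness
Substituting: Tear strength = 64.9530 / 0.9910
Result: 65.5429 N/mm


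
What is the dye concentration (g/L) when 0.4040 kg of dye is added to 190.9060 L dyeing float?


Formula: Conc = dye_mass(kg) / volume(L) * 1000
Substituting: Conc = 0.4040 / 190.9060 * 1000
Result: 2.1162 g/L


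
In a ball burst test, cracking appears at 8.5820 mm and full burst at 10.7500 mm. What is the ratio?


Formula: Ratio = crack / burst
Substituting: Ratio = 8.5820 / 10.7500
Result: 0.7983


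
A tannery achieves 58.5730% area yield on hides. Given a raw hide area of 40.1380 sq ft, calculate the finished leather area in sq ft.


Formula: finished = raw * yield / 100
Substituting: finished = 40.1380 * 58.5730 / 100
Result: 23.5100 sq ft


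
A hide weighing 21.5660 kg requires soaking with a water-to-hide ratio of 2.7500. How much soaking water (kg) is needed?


Formula: Water = hide_weight * ratio
Substituting: Water = 21.5660 * 2.7500
Result: 59.3065 kg


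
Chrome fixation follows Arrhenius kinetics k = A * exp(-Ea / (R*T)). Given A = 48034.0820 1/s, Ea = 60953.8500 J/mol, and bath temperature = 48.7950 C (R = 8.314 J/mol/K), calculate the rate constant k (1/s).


T_K = T_C + 273.15 = 48.7950 + 273.15 = 321.9450 K
exponent = -Ea / (R * T_K) = -60953.8500 / (8.314 * 321.9450) = -22.7724
k = A * exp(exponent) = 48034.0820 * exp(-22.7724) = 6.1888e-06 1/s


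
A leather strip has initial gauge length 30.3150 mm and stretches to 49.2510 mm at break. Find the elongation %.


Formula: Elongation = (Lf - L0) / L0 * 100
Substituting: Elongation = (49.2510 - 30.3150) / 30.3150 * 100
Result: 62.4641 %


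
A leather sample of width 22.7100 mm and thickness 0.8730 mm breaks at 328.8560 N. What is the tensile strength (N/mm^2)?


Formula: TS = force / (width * thickness)
Substituting: TS = 328.8560 / (22.7100 * 0.8730)
Result: 16.5873 N/mm^2


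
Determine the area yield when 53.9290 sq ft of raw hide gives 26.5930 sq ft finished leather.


Formula: Yield = finished / raw * 100
Substituting: Yield = 26.5930 / 53.9290 * 100
Result: 49.3111 %


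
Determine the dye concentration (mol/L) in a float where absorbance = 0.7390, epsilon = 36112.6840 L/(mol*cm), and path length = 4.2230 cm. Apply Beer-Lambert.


Formula: c = A / (epsilon * l)
Substituting: c = 0.7390 / (36112.6840 * 4.2230)
Result: 4.8458e-06 mol/L


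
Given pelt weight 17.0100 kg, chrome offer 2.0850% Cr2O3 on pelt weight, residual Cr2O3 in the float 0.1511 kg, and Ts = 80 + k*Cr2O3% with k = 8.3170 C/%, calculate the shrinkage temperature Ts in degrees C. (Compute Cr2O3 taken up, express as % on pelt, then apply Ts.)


Offered = pelt * offer_pct / 100 = 17.0100 * 2.0850 / 100 = 0.3547 kg
Uptake = offered - residual = 0.3547 - 0.1511 = 0.2036 kg
Cr2O3% on pelt = uptake / pelt * 100 = 0.2036 / 17.0100 * 100 = 1.1967 %
Ts = 80 + k * Cr2O3% = 80 + 8.3170 * 1.1967 = 89.9529 C


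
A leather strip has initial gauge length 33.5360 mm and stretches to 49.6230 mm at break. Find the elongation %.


Formula: Elongation = (Lf - L0) / L0 * 100
Substituting: Elongation = (49.6230 - 33.5360) / 33.5360 * 100
Result: 47.9693 %


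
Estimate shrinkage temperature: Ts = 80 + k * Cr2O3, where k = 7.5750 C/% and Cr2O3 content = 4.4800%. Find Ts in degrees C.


Formula: Ts = 80 + k * Cr2O3
Substituting: Ts = 80 + 7.5750 * 4.4800
Result: 113.9360 C


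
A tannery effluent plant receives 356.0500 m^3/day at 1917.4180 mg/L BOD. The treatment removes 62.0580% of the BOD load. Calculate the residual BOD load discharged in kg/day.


Load_in = volume * conc / 1000 = 356.0500 * 1917.4180 / 1000 = 682.6967 kg/day
Removed = Load_in * eff / 100 = 682.6967 * 62.0580 / 100 = 423.6679 kg/day
Load_out = Load_in - Removed = 682.6967 - 423.6679 = 259.0288 kg/day


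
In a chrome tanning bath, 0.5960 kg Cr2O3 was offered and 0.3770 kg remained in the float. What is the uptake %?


Formula: Uptake = (offered - residual) / offered * 100
Substituting: Uptake = (0.5960 - 0.3770) / 0.5960 * 100
Result: 36.7450 %


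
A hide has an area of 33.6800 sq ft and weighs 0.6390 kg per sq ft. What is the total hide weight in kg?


Formula: Weight = area * weight_per_sqft
Substituting: Weight = 33.6800 * 0.6390
Result: 21.5215 kg


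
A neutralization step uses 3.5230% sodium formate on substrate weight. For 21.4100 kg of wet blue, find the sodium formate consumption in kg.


Formula: Neutralizer = substrate * pct / 100
Substituting: Neutralizer = 21.4100 * 3.5230 / 100
Result: 0.7543 kg


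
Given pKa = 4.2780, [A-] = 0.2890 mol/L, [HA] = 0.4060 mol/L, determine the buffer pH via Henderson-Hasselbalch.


ratio = [A-] / [HA] = 0.2890 / 0.4060 = 0.7118
log10(ratio) = -0.1476
pH = pKa + log10(ratio) = 4.2780 - 0.1476 = 4.1304


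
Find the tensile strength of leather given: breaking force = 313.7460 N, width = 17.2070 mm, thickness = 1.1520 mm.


Formula: TS = force / (width * thickness)
Substituting: TS = 313.7460 / (17.2070 * 1.1520)
Result: 15.8278 N/mm^2


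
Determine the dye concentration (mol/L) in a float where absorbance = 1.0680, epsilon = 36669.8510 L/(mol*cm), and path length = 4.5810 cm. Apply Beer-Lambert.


Formula: c = A / (epsilon * l)
Substituting: c = 1.0680 / (36669.8510 * 4.5810)
Result: 6.3577e-06 mol/L


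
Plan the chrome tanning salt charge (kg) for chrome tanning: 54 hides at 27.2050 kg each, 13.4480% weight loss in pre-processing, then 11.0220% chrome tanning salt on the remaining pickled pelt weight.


Total_raw = N * avg_wt = 54 * 27.2050 = 1469.0700 kg
Substrate = Total_raw * (1 - loss/100) = 1469.0700 * (1 - 13.4480/100) = 1271.5095 kg
Chrome = Substrate * pct / 100 = 1271.5095 * 11.0220 / 100 = 140.1458 kg


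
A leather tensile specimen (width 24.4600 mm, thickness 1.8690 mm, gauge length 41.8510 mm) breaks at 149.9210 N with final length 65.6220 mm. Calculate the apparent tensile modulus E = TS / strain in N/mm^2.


TS = F / (w * t) = 149.9210 / (24.4600 * 1.8690) = 3.2794 N/mm^2
strain = (Lf - L0) / L0 = (65.6220 - 41.8510) / 41.8510 = 0.5680
E = TS / strain = 3.2794 / 0.5680 = 5.7737 N/mm^2


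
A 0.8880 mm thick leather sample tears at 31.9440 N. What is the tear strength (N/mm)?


Formula: Tear strength = force / thickness
Substituting: Tear strength = 31.9440 / 0.8880
Result: 35.9730 N/mm


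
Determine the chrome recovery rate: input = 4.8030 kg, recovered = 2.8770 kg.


Formula: Recovery = recovered / input * 100
Substituting: Recovery = 2.8770 / 4.8030 * 100
Result: 59.9001 %


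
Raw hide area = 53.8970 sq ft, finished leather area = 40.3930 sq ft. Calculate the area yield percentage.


Formula: Yield = finished / raw * 100
Substituting: Yield = 40.3930 / 53.8970 * 100
Result: 74.9448 %


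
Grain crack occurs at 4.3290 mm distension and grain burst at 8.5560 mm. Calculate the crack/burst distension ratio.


Formula: Ratio = crack / burst
Substituting: Ratio = 4.3290 / 8.5560
Result: 0.5060


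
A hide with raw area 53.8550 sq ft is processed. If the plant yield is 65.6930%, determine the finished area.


Formula: finished = raw * yield / 100
Substituting: finished = 53.8550 * 65.6930 / 100
Result: 35.3790 sq ft


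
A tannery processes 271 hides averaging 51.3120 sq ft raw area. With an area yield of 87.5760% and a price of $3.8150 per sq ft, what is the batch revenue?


Raw_total = N * avg_area = 271 * 51.3120 = 13905.5520 sq ft
Finished = Raw_total * yield / 100 = 13905.5520 * 87.5760 / 100 = 12177.9262 sq ft
Value = Finished * price = 12177.9262 * 3.8150 = 46458.7885 $


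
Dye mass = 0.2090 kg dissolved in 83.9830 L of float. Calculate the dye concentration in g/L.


Formula: Conc = dye_mass(kg) / volume(L) * 1000
Substituting: Conc = 0.2090 / 83.9830 * 1000
Result: 2.4886 g/L


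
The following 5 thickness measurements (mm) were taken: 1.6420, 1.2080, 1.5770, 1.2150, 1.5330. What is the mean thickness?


Formula: Average = sum / n
Substituting: Average = 7.1750 / 5
Result: 1.4350 mm


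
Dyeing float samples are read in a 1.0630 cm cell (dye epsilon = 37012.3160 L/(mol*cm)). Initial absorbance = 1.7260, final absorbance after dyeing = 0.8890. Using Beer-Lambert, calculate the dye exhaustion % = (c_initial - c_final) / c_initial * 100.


c_initial = A_i / (epsilon * l) = 1.7260 / (37012.3160 * 1.0630) = 4.3869e-05 mol/L
c_final = A_f / (epsilon * l) = 0.8890 / (37012.3160 * 1.0630) = 2.2596e-05 mol/L
Exhaustion = (c_initial - c_final) / c_initial * 100 = (4.3869e-05 - 2.2596e-05) / 4.3869e-05 * 100 = 48.4936 %


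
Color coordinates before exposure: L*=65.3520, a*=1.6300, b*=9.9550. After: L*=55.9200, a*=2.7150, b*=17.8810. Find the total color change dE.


dL = -9.4320, da = 1.0850, db = 7.9260
dE = sqrt((-9.4320)^2 + 1.0850^2 + 7.9260^2) = 12.3678


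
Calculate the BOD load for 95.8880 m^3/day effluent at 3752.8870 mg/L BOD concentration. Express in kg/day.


Formula: BOD_load = volume * conc / 1000
Substituting: BOD_load = 95.8880 * 3752.8870 / 1000
Result: 359.8568 kg/day


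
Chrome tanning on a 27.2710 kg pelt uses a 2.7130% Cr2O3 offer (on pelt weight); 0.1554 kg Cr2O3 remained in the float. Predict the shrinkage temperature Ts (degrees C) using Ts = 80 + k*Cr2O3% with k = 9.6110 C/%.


Offered = pelt * offer_pct / 100 = 27.2710 * 2.7130 / 100 = 0.7399 kg
Uptake = offered - residual = 0.7399 - 0.1554 = 0.5845 kg
Cr2O3% on pelt = uptake / pelt * 100 = 0.5845 / 27.2710 * 100 = 2.1432 %
Ts = 80 + k * Cr2O3% = 80 + 9.6110 * 2.1432 = 100.5979 C


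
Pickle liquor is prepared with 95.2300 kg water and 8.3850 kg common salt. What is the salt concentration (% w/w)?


Formula: Conc = salt / (water + salt) * 100
Substituting: Conc = 8.3850 / (95.2300 + 8.3850) * 100
Result: 8.0925 %


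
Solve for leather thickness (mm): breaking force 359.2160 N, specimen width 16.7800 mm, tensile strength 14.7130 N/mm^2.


Formula: t = F / (TS * w)
Substituting: t = 359.2160 / (14.7130 * 16.7800)
Result: 1.4550 mm


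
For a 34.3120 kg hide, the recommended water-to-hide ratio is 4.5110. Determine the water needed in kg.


Formula: Water = hide_weight * ratio
Substituting: Water = 34.3120 * 4.5110
Result: 154.7814 kg


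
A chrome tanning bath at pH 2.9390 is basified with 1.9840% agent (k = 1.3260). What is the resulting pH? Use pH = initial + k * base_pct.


Formula: pH_final = pH_initial + k * base_pct
Substituting: pH_final = 2.9390 + 1.3260 * 1.9840
Result: 5.5698


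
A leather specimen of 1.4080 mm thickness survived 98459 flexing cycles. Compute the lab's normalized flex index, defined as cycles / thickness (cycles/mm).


Formula: Index = cycles / thickness
Substituting: Index = 98459 / 1.4080
Result: 69928.2670 cycles/mm


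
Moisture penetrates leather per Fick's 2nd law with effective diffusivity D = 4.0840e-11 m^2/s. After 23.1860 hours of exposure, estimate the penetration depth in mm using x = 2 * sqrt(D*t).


t = 23.1860 hr * 3600 = 83469.6000 s
D * t = 4.0840e-11 * 83469.6000 = 3.4089e-06
x = 2 * sqrt(D*t) = 2 * sqrt(3.4089e-06) = 0.00369264 m = 3.6926 mm


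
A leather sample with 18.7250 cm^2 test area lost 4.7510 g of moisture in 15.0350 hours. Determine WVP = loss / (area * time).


Formula: WVP = loss / (area * time)
Substituting: WVP = 4.7510 / (18.7250 * 15.0350)
Result: 0.0168756 g/(cm^2*hr)


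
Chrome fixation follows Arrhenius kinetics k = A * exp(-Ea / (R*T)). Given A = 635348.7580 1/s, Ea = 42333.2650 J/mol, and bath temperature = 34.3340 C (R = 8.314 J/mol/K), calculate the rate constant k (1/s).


T_K = T_C + 273.15 = 34.3340 + 273.15 = 307.4840 K
exponent = -Ea / (R * T_K) = -42333.2650 / (8.314 * 307.4840) = -16.5596
k = A * exp(exponent) = 635348.7580 * exp(-16.5596) = 0.0408582 1/s


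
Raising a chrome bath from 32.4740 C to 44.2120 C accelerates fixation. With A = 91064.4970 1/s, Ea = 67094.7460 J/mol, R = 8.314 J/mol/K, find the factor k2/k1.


T1 = 32.4740 + 273.15 = 305.6240 K; T2 = 44.2120 + 273.15 = 317.3620 K
k1 = A * exp(-Ea/(R*T1)) = 91064.4970 * exp(-67094.7460/(8.314*305.6240)) = 3.1022e-07 1/s
k2 = A * exp(-Ea/(R*T2)) = 91064.4970 * exp(-67094.7460/(8.314*317.3620)) = 8.2380e-07 1/s
k2/k1 = 8.2380e-07 / 3.1022e-07 = 2.6555


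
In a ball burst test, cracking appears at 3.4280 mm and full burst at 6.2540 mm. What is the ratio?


Formula: Ratio = crack / burst
Substituting: Ratio = 3.4280 / 6.2540
Result: 0.5481


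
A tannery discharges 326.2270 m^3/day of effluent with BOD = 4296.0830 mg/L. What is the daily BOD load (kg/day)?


Formula: BOD_load = volume * conc / 1000
Substituting: BOD_load = 326.2270 * 4296.0830 / 1000
Result: 1401.4983 kg/day


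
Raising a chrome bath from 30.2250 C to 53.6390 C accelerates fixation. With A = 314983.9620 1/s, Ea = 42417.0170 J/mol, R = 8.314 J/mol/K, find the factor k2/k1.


T1 = 30.2250 + 273.15 = 303.3750 K; T2 = 53.6390 + 273.15 = 326.7890 K
k1 = A * exp(-Ea/(R*T1)) = 314983.9620 * exp(-42417.0170/(8.314*303.3750)) = 0.0156577 1/s
k2 = A * exp(-Ea/(R*T2)) = 314983.9620 * exp(-42417.0170/(8.314*326.7890)) = 0.0522418 1/s
k2/k1 = 0.0522418 / 0.0156577 = 3.3365


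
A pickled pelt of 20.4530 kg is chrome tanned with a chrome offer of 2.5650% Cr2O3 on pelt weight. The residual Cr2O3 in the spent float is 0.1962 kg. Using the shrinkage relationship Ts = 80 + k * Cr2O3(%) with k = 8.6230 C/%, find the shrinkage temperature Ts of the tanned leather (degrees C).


Offered = pelt * offer_pct / 100 = 20.4530 * 2.5650 / 100 = 0.5246 kg
Uptake = offered - residual = 0.5246 - 0.1962 = 0.3284 kg
Cr2O3% on pelt = uptake / pelt * 100 = 0.3284 / 20.4530 * 100 = 1.6057 %
Ts = 80 + k * Cr2O3% = 80 + 8.6230 * 1.6057 = 93.8462 C


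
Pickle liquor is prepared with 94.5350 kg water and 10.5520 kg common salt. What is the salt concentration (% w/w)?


Formula: Conc = salt / (water + salt) * 100
Substituting: Conc = 10.5520 / (94.5350 + 10.5520) * 100
Result: 10.0412 %


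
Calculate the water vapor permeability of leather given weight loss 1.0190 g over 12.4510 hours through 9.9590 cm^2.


Formula: WVP = loss / (area * time)
Substituting: WVP = 1.0190 / (9.9590 * 12.4510)
Result: 0.00821777 g/(cm^2*hr)


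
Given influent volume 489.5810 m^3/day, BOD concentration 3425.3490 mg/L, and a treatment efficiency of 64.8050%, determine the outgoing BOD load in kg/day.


Load_in = volume * conc / 1000 = 489.5810 * 3425.3490 / 1000 = 1676.9858 kg/day
Removed = Load_in * eff / 100 = 1676.9858 * 64.8050 / 100 = 1086.7706 kg/day
Load_out = Load_in - Removed = 1676.9858 - 1086.7706 = 590.2151 kg/day


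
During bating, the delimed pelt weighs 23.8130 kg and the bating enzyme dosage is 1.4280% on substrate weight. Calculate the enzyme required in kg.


Formula: Enzyme = substrate * pct / 100
Substituting: Enzyme = 23.8130 * 1.4280 / 100
Result: 0.3400 kg


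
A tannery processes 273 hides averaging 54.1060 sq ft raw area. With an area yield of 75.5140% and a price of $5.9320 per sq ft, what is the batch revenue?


Raw_total = N * avg_area = 273 * 54.1060 = 14770.9380 sq ft
Finished = Raw_total * yield / 100 = 14770.9380 * 75.5140 / 100 = 11154.1261 sq ft
Value = Finished * price = 11154.1261 * 5.9320 = 66166.2762 $


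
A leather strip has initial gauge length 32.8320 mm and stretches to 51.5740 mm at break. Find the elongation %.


Formula: Elongation = (Lf - L0) / L0 * 100
Substituting: Elongation = (51.5740 - 32.8320) / 32.8320 * 100
Result: 57.0846 %


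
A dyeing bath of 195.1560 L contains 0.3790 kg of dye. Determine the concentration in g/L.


Formula: Conc = dye_mass(kg) / volume(L) * 1000
Substituting: Conc = 0.3790 / 195.1560 * 1000
Result: 1.9420 g/L


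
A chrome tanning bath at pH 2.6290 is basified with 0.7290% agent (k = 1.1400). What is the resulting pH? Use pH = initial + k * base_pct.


Formula: pH_final = pH_initial + k * base_pct
Substituting: pH_final = 2.6290 + 1.1400 * 0.7290
Result: 3.4601


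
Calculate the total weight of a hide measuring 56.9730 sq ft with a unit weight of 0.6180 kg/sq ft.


Formula: Weight = area * weight_per_sqft
Substituting: Weight = 56.9730 * 0.6180
Result: 35.2093 kg


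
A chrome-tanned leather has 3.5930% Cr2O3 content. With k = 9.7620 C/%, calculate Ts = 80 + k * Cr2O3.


Formula: Ts = 80 + k * Cr2O3
Substituting: Ts = 80 + 9.7620 * 3.5930
Result: 115.0749 C


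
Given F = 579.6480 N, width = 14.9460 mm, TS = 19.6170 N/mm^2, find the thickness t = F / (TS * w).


Formula: t = F / (TS * w)
Substituting: t = 579.6480 / (19.6170 * 14.9460)
Result: 1.9770 mm


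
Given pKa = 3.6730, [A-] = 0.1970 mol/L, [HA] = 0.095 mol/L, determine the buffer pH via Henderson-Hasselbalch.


ratio = [A-] / [HA] = 0.1970 / 0.095 = 2.0737
log10(ratio) = 0.3167
pH = pKa + log10(ratio) = 3.6730 + 0.3167 = 3.9897


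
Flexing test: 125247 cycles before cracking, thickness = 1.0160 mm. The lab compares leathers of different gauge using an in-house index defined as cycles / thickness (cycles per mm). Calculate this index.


Formula: Index = cycles / thickness
Substituting: Index = 125247 / 1.0160
Result: 123274.6063 cycles/mm


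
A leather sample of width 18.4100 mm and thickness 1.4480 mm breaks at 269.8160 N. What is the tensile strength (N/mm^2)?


Formula: TS = force / (width * thickness)
Substituting: TS = 269.8160 / (18.4100 * 1.4480)
Result: 10.1215 N/mm^2


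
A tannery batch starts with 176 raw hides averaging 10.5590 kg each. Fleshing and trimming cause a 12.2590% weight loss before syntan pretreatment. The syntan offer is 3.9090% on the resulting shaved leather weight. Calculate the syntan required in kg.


Total_raw = N * avg_wt = 176 * 10.5590 = 1858.3840 kg
Substrate = Total_raw * (1 - loss/100) = 1858.3840 * (1 - 12.2590/100) = 1630.5647 kg
Syntan = Substrate * pct / 100 = 1630.5647 * 3.9090 / 100 = 63.7388 kg


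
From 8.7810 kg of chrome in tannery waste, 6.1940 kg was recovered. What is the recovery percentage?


Formula: Recovery = recovered / input * 100
Substituting: Recovery = 6.1940 / 8.7810 * 100
Result: 70.5387 %


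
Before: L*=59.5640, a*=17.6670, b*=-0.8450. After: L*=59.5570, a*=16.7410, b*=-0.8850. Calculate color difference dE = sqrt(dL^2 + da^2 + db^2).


dL = -0.007, da = -0.9260, db = -0.04
dE = sqrt((-0.007)^2 + (-0.9260)^2 + (-0.04)^2) = 0.9269


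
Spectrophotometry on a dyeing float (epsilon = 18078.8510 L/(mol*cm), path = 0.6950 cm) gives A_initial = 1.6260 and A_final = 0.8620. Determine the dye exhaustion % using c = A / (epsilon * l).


c_initial = A_i / (epsilon * l) = 1.6260 / (18078.8510 * 0.6950) = 1.2941e-04 mol/L
c_final = A_f / (epsilon * l) = 0.8620 / (18078.8510 * 0.6950) = 6.8604e-05 mol/L
Exhaustion = (c_initial - c_final) / c_initial * 100 = (1.2941e-04 - 6.8604e-05) / 1.2941e-04 * 100 = 46.9865 %


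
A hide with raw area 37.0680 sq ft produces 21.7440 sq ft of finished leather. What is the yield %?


Formula: Yield = finished / raw * 100
Substituting: Yield = 21.7440 / 37.0680 * 100
Result: 58.6598 %


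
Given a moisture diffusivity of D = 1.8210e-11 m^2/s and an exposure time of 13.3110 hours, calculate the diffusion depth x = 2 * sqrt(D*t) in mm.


t = 13.3110 hr * 3600 = 47919.6000 s
D * t = 1.8210e-11 * 47919.6000 = 8.7262e-07
x = 2 * sqrt(D*t) = 2 * sqrt(8.7262e-07) = 0.00186828 m = 1.8683 mm


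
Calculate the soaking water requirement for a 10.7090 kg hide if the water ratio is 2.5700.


Formula: Water = hide_weight * ratio
Substituting: Water = 10.7090 * 2.5700
Result: 27.5221 kg


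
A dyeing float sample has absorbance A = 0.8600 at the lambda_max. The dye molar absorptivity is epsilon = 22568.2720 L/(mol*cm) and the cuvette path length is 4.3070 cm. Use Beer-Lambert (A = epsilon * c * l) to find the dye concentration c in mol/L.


Formula: c = A / (epsilon * l)
Substituting: c = 0.8600 / (22568.2720 * 4.3070)
Result: 8.8476e-06 mol/L


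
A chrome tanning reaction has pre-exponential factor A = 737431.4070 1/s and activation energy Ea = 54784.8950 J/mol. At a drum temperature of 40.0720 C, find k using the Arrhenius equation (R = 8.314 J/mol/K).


T_K = T_C + 273.15 = 40.0720 + 273.15 = 313.2220 K
exponent = -Ea / (R * T_K) = -54784.8950 / (8.314 * 313.2220) = -21.0377
k = A * exp(exponent) = 737431.4070 * exp(-21.0377) = 5.3847e-04 1/s


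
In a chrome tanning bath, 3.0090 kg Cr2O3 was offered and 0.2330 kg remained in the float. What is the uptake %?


Formula: Uptake = (offered - residual) / offered * 100
Substituting: Uptake = (3.0090 - 0.2330) / 3.0090 * 100
Result: 92.2566 %


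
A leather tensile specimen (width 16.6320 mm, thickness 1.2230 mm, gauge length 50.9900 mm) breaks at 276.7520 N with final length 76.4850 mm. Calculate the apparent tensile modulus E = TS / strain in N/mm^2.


TS = F / (w * t) = 276.7520 / (16.6320 * 1.2230) = 13.6057 N/mm^2
strain = (Lf - L0) / L0 = (76.4850 - 50.9900) / 50.9900 = 0.5000
E = TS / strain = 13.6057 / 0.5000 = 27.2113 N/mm^2


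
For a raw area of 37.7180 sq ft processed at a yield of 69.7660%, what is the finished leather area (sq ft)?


Formula: finished = raw * yield / 100
Substituting: finished = 37.7180 * 69.7660 / 100
Result: 26.3143 sq ft


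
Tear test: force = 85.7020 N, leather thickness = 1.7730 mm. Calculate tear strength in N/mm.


Formula: Tear strength = force / thickness
Substituting: Tear strength = 85.7020 / 1.7730
Result: 48.3373 N/mm


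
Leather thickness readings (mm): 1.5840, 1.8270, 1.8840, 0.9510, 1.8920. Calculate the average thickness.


Formula: Average = sum / n
Substituting: Average = 8.1380 / 5
Result: 1.6276 mm


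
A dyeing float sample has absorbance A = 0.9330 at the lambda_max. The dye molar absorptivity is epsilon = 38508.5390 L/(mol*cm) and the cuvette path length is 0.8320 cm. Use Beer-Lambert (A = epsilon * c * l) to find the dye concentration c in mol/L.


Formula: c = A / (epsilon * l)
Substituting: c = 0.9330 / (38508.5390 * 0.8320)
Result: 2.9121e-05 mol/L


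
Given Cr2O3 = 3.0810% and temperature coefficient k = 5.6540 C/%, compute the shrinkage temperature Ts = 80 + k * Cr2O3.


Formula: Ts = 80 + k * Cr2O3
Substituting: Ts = 80 + 5.6540 * 3.0810
Result: 97.4200 C


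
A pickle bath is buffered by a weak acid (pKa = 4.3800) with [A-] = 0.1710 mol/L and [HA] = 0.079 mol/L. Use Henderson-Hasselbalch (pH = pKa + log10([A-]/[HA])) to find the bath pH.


ratio = [A-] / [HA] = 0.1710 / 0.079 = 2.1646
log10(ratio) = 0.3354
pH = pKa + log10(ratio) = 4.3800 + 0.3354 = 4.7154


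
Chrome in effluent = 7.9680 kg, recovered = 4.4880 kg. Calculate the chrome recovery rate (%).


Formula: Recovery = recovered / input * 100
Substituting: Recovery = 4.4880 / 7.9680 * 100
Result: 56.3253 %


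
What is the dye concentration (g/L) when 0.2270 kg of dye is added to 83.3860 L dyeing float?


Formula: Conc = dye_mass(kg) / volume(L) * 1000
Substituting: Conc = 0.2270 / 83.3860 * 1000
Result: 2.7223 g/L


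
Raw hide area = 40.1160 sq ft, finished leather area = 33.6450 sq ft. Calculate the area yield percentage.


Formula: Yield = finished / raw * 100
Substituting: Yield = 33.6450 / 40.1160 * 100
Result: 83.8693 %


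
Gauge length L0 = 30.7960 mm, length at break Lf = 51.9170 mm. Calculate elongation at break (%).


Formula: Elongation = (Lf - L0) / L0 * 100
Substituting: Elongation = (51.9170 - 30.7960) / 30.7960 * 100
Result: 68.5836 %


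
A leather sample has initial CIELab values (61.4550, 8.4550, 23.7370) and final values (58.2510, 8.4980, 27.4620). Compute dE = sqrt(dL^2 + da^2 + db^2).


dL = -3.2040, da = 0.043, db = 3.7250
dE = sqrt((-3.2040)^2 + 0.043^2 + 3.7250^2) = 4.9136


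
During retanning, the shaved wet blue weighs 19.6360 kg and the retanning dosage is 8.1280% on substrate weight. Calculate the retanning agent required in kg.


Formula: Retan = substrate * pct / 100
Substituting: Retan = 19.6360 * 8.1280 / 100
Result: 1.5960 kg


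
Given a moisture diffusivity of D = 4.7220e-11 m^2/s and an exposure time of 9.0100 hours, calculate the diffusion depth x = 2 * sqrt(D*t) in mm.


t = 9.0100 hr * 3600 = 32436.0000 s
D * t = 4.7220e-11 * 32436.0000 = 1.5316e-06
x = 2 * sqrt(D*t) = 2 * sqrt(1.5316e-06) = 0.00247518 m = 2.4752 mm


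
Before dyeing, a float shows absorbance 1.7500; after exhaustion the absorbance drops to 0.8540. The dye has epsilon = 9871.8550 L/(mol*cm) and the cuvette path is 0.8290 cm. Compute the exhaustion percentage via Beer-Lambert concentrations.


c_initial = A_i / (epsilon * l) = 1.7500 / (9871.8550 * 0.8290) = 2.1384e-04 mol/L
c_final = A_f / (epsilon * l) = 0.8540 / (9871.8550 * 0.8290) = 1.0435e-04 mol/L
Exhaustion = (c_initial - c_final) / c_initial * 100 = (2.1384e-04 - 1.0435e-04) / 2.1384e-04 * 100 = 51.2000 %


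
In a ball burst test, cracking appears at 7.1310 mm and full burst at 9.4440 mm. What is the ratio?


Formula: Ratio = crack / burst
Substituting: Ratio = 7.1310 / 9.4440
Result: 0.7551


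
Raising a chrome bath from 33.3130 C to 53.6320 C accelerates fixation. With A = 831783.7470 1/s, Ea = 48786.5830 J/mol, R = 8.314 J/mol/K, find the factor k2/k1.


T1 = 33.3130 + 273.15 = 306.4630 K; T2 = 53.6320 + 273.15 = 326.7820 K
k1 = A * exp(-Ea/(R*T1)) = 831783.7470 * exp(-48786.5830/(8.314*306.4630)) = 0.00402117 1/s
k2 = A * exp(-Ea/(R*T2)) = 831783.7470 * exp(-48786.5830/(8.314*326.7820)) = 0.0132255 1/s
k2/k1 = 0.0132255 / 0.00402117 = 3.2890


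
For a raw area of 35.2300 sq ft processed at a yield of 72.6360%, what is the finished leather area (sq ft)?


Formula: finished = raw * yield / 100
Substituting: finished = 35.2300 * 72.6360 / 100
Result: 25.5897 sq ft


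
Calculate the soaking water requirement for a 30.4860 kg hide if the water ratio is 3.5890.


Formula: Water = hide_weight * ratio
Substituting: Water = 30.4860 * 3.5890
Result: 109.4143 kg


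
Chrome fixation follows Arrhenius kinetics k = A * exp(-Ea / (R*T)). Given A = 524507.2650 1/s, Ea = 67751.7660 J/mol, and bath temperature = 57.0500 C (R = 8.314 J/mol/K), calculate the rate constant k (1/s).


T_K = T_C + 273.15 = 57.0500 + 273.15 = 330.2000 K
exponent = -Ea / (R * T_K) = -67751.7660 / (8.314 * 330.2000) = -24.6793
k = A * exp(exponent) = 524507.2650 * exp(-24.6793) = 1.0038e-05 1/s


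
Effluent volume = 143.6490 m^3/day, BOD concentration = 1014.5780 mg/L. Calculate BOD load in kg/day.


Formula: BOD_load = volume * conc / 1000
Substituting: BOD_load = 143.6490 * 1014.5780 / 1000
Result: 145.7431 kg/day


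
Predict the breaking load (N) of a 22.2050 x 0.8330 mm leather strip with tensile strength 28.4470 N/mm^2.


Formula: F = TS * w * t
Substituting: F = 28.4470 * 22.2050 * 0.8330
Result: 526.1775 N


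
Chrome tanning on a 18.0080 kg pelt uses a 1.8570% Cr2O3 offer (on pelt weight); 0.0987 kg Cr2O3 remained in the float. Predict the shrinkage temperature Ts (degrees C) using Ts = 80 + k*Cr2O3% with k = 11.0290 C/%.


Offered = pelt * offer_pct / 100 = 18.0080 * 1.8570 / 100 = 0.3344 kg
Uptake = offered - residual = 0.3344 - 0.0987 = 0.2357 kg
Cr2O3% on pelt = uptake / pelt * 100 = 0.2357 / 18.0080 * 100 = 1.3089 %
Ts = 80 + k * Cr2O3% = 80 + 11.0290 * 1.3089 = 94.4360 C


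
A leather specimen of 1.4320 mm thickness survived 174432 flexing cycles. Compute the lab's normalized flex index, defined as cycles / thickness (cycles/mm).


Formula: Index = cycles / thickness
Substituting: Index = 174432 / 1.4320
Result: 121810.0559 cycles/mm


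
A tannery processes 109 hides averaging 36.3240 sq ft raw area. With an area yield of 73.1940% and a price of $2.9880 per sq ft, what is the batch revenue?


Raw_total = N * avg_area = 109 * 36.3240 = 3959.3160 sq ft
Finished = Raw_total * yield / 100 = 3959.3160 * 73.1940 / 100 = 2897.9818 sq ft
Value = Finished * price = 2897.9818 * 2.9880 = 8659.1695 $


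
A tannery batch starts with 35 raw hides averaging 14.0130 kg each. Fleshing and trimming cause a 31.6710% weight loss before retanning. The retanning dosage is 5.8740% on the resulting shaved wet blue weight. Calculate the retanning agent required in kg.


Total_raw = N * avg_wt = 35 * 14.0130 = 490.4550 kg
Substrate = Total_raw * (1 - loss/100) = 490.4550 * (1 - 31.6710/100) = 335.1230 kg
Retan = Substrate * pct / 100 = 335.1230 * 5.8740 / 100 = 19.6851 kg


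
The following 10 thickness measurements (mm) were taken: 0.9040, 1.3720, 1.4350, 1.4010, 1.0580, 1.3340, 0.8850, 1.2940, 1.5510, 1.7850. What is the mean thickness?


Formula: Average = sum / n
Substituting: Average = 13.0190 / 10
Result: 1.3019 mm


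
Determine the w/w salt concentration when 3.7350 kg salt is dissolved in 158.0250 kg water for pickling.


Formula: Conc = salt / (water + salt) * 100
Substituting: Conc = 3.7350 / (158.0250 + 3.7350) * 100
Result: 2.3090 %


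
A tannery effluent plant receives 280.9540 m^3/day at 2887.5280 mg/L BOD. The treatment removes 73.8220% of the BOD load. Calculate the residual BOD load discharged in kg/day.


Load_in = volume * conc / 1000 = 280.9540 * 2887.5280 / 1000 = 811.2625 kg/day
Removed = Load_in * eff / 100 = 811.2625 * 73.8220 / 100 = 598.8902 kg/day
Load_out = Load_in - Removed = 811.2625 - 598.8902 = 212.3723 kg/day
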